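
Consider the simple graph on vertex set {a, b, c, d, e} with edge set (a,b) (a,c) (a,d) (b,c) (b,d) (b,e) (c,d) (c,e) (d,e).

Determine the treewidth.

3

A width-3 tree decomposition is:
Bags: B1 = {a, b, c, d}  B2 = {b, c, d, e}
Tree: B1–B2
The largest bag has 4 vertices, giving width 3; this decomposition certifies tw(G) ≤ 3. Conversely, {b, c, d, e} is a clique of size 4, and the vertices of any clique must share a bag in every tree decomposition; so some bag has ≥ 4 vertices and tw(G) ≥ 3. The upper and lower bounds meet at 3, so that is the treewidth.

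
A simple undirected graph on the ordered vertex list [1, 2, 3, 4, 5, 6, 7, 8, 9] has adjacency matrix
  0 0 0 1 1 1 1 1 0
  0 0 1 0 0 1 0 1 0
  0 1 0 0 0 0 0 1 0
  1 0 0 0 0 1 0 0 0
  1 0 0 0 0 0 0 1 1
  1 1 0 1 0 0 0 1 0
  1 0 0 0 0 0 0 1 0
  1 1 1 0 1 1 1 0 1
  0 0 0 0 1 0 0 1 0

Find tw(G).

2

A width-2 tree decomposition is:
Bags: B1 = {2, 6, 8}  B2 = {1, 6, 8}  B3 = {1, 5, 8}  B4 = {1, 4, 6}  B5 = {2, 3, 8}  B6 = {1, 7, 8}  B7 = {5, 8, 9}
Tree: B1–B2, B2–B3, B2–B4, B1–B5, B3–B6, B3–B7
Every bag has size at most 3, so the width is 3 − 1 = 2 and tw(G) ≤ 2. On the other hand G contains the 3-clique {1, 5, 8}. A clique must lie in a single bag of any decomposition, so no decomposition can have width below 2. Hence tw(G) = 2 exactly.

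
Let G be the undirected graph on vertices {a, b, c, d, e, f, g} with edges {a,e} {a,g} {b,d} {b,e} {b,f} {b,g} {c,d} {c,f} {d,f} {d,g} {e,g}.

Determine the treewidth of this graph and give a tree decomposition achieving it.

Every bag has size at most 3, so the width is 3 − 1 = 2 and tw(G) ≤ 2. For the lower bound, the 3 vertices {b, d, g} are pairwise adjacent, and any tree decomposition puts a clique entirely inside one bag — forcing width ≥ 2. The upper and lower bounds meet at 2, so that is the treewidth.

Treewidth 2.
One such decomposition:
Bags: B1 = {b, d, g}  B2 = {b, e, g}  B3 = {a, e, g}  B4 = {b, d, f}  B5 = {c, d, f}
Tree: B1–B2, B2–B3, B1–B4, B4–B5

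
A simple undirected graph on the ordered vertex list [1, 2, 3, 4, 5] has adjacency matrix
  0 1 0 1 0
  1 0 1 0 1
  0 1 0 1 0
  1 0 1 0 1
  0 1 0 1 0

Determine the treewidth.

2

A width-2 tree decomposition is:
Bags: B1 = {2, 3, 4}  B2 = {2, 4, 5}  B3 = {1, 2, 4}
Tree: B1–B2, B2–B3
Every bag has size at most 3, so the width is 3 − 1 = 2 and tw(G) ≤ 2. The edges 3–2–5–4–3 form a cycle, so G is not a tree and its treewidth is at least 2. The upper and lower bounds meet at 2, so that is the treewidth.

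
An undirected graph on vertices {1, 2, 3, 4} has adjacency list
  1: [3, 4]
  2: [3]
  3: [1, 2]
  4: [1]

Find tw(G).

A width-1 tree decomposition is:
Bags: B1 = {1, 4}  B2 = {1, 3}  B3 = {2, 3}
Tree: B1–B2, B2–B3
The largest bag has 2 vertices, giving width 1; this decomposition certifies tw(G) ≤ 1. Since G has at least one edge (e.g. 4–1), it is not an edgeless graph, so tw(G) ≥ 1. Combining the bounds, tw(G) = 1.

1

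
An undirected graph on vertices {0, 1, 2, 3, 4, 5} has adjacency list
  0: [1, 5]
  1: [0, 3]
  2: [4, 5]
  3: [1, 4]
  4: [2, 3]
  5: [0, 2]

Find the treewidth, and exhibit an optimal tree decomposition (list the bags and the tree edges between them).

Every bag has size at most 3, so the width is 3 − 1 = 2 and tw(G) ≤ 2. The edges 3–4–2–5–0–1–3 form a cycle, so G is not a tree and its treewidth is at least 2. Therefore the treewidth is 2.

Treewidth 2.
Bags: B1 = {2, 3, 4}  B2 = {2, 3, 5}  B3 = {0, 3, 5}  B4 = {0, 1, 3}
Tree: B1–B2, B2–B3, B3–B4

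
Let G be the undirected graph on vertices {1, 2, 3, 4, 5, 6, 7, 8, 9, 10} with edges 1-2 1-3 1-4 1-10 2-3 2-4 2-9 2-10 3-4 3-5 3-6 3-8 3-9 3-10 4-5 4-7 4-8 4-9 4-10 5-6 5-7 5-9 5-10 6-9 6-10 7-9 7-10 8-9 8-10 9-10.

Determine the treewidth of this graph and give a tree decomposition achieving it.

The largest bag has 5 vertices, giving width 4; this decomposition certifies tw(G) ≤ 4. Conversely, {1, 2, 3, 4, 10} is a clique of size 5, and the vertices of any clique must share a bag in every tree decomposition; so some bag has ≥ 5 vertices and tw(G) ≥ 4. Combining the bounds, tw(G) = 4.

Treewidth 4.
One such decomposition:
Bags: B1 = {1, 2, 3, 4, 10}  B2 = {2, 3, 4, 9, 10}  B3 = {3, 4, 5, 9, 10}  B4 = {3, 5, 6, 9, 10}  B5 = {4, 5, 7, 9, 10}  B6 = {3, 4, 8, 9, 10}
Tree: B1–B2, B2–B3, B3–B4, B3–B5, B3–B6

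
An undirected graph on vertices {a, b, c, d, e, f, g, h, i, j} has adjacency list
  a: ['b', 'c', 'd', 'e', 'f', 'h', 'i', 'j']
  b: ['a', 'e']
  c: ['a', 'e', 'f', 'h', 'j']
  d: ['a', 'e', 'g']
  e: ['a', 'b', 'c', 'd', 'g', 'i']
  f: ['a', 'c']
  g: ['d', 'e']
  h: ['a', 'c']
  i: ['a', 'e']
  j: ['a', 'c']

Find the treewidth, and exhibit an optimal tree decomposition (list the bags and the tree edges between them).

Treewidth 2.
One such decomposition:
Bags: B1 = {a, c, e}  B2 = {a, c, h}  B3 = {a, e, i}  B4 = {a, d, e}  B5 = {a, b, e}  B6 = {a, c, f}  B7 = {d, e, g}  B8 = {a, c, j}
Tree: B1–B2, B1–B3, B3–B4, B1–B5, B2–B6, B4–B7, B1–B8

Every bag has size at most 3, so the width is 3 − 1 = 2 and tw(G) ≤ 2. For the lower bound, the 3 vertices {d, e, g} are pairwise adjacent, and any tree decomposition puts a clique entirely inside one bag — forcing width ≥ 2. Combining the bounds, tw(G) = 2.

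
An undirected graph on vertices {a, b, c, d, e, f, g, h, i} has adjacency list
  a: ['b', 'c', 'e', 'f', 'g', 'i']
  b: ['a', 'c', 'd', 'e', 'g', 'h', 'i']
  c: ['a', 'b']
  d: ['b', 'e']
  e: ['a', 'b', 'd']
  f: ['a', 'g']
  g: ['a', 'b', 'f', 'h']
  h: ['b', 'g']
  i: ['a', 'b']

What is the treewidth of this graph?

2

A width-2 tree decomposition is:
Bags: B1 = {b, g, h}  B2 = {a, b, g}  B3 = {a, b, e}  B4 = {a, b, i}  B5 = {a, b, c}  B6 = {b, d, e}  B7 = {a, f, g}
Tree: B1–B2, B2–B3, B3–B4, B2–B5, B3–B6, B2–B7
Every bag has size at most 3, so the width is 3 − 1 = 2 and tw(G) ≤ 2. For the lower bound, the 3 vertices {a, f, g} are pairwise adjacent, and any tree decomposition puts a clique entirely inside one bag — forcing width ≥ 2. Therefore the treewidth is 2.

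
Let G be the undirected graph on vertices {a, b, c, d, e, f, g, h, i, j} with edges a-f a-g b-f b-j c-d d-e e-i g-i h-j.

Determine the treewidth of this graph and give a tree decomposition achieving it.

Treewidth 1.
Bags: B1 = {h, j}  B2 = {b, j}  B3 = {b, f}  B4 = {a, f}  B5 = {a, g}  B6 = {g, i}  B7 = {e, i}  B8 = {d, e}  B9 = {c, d}
Tree: B1–B2, B2–B3, B3–B4, B4–B5, B5–B6, B6–B7, B7–B8, B8–B9

Every bag has size at most 2, so the width is 2 − 1 = 1 and tw(G) ≤ 1. Since G has at least one edge (e.g. h–j), it is not an edgeless graph, so tw(G) ≥ 1. Combining the bounds, tw(G) = 1.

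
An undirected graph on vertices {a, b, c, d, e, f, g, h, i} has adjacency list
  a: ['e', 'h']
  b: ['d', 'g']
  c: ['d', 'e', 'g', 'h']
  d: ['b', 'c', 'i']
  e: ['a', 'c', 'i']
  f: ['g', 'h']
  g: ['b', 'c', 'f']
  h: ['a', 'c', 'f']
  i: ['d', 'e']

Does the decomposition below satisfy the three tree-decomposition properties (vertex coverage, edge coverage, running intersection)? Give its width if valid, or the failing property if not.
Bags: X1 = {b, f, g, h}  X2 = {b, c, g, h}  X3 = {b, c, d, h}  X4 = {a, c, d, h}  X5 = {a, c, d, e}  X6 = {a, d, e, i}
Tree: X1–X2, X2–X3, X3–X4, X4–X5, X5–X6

Checking the three conditions: (i) the bags cover all of {a, b, c, d, e, f, g, h, i}; (ii) for each edge, some bag contains both endpoints; (iii) the bags containing any fixed vertex form a subtree. All hold, so the decomposition is valid with width 4 − 1 = 3.

Yes; width 3.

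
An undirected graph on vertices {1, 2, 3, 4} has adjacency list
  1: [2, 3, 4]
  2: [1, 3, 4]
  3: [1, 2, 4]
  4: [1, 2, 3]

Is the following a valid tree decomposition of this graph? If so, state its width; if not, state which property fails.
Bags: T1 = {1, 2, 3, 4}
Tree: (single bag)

Yes; width 3.

Vertex coverage: the bags together contain {1, 2, 3, 4}, the full vertex set. Edge coverage: each edge of G has both endpoints in at least one bag. Running intersection: for every vertex, the bags containing it form a connected subtree. All three properties hold, so this is a valid tree decomposition of width max|bag| − 1 = 3, and hence tw(G) ≤ 3.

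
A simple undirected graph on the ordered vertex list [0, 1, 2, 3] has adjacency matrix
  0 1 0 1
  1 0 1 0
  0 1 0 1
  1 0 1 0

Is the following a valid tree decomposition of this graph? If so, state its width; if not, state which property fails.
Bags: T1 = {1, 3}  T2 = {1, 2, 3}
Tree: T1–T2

A tree decomposition must satisfy three properties: every vertex lies in some bag; for every edge, both endpoints lie together in some bag; and for every vertex, the bags containing it form a connected subtree. Here vertex 0 appears in no bag, so the decomposition is invalid.

No — vertex 0 appears in no bag.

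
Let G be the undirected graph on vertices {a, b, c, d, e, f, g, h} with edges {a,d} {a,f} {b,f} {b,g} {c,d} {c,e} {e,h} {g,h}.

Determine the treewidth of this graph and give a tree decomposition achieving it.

Treewidth 2.
One such decomposition:
Bags: B1 = {a, c, d}  B2 = {a, c, f}  B3 = {b, c, f}  B4 = {b, c, g}  B5 = {c, g, h}  B6 = {c, e, h}
Tree: B1–B2, B2–B3, B3–B4, B4–B5, B5–B6

Every bag has size at most 3, so the width is 3 − 1 = 2 and tw(G) ≤ 2. The edges c–d–a–f–b–g–h–e–c form a cycle, so G is not a tree and its treewidth is at least 2. Hence tw(G) = 2 exactly.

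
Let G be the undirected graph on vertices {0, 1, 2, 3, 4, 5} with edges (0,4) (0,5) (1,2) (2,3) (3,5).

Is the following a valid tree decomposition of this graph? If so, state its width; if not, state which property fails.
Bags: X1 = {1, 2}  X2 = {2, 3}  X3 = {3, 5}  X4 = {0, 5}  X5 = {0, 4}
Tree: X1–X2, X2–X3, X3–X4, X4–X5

Checking the three conditions: (i) the bags cover all of {0, 1, 2, 3, 4, 5}; (ii) for each edge, some bag contains both endpoints; (iii) the bags containing any fixed vertex form a subtree. All hold, so the decomposition is valid with width 2 − 1 = 1.

Yes; width 1.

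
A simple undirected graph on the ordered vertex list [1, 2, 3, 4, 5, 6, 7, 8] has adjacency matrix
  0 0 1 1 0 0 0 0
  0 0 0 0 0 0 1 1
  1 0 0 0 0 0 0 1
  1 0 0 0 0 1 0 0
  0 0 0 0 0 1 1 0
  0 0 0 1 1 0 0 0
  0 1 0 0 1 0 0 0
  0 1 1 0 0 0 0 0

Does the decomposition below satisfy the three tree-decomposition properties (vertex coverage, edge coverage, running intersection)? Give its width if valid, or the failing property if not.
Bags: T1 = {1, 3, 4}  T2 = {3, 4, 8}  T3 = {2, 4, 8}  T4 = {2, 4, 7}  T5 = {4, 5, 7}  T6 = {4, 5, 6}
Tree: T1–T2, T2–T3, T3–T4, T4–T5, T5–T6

Yes; width 2.

Checking the three conditions: (i) the bags cover all of {1, 2, 3, 4, 5, 6, 7, 8}; (ii) for each edge, some bag contains both endpoints; (iii) the bags containing any fixed vertex form a subtree. All hold, so the decomposition is valid with width 3 − 1 = 2.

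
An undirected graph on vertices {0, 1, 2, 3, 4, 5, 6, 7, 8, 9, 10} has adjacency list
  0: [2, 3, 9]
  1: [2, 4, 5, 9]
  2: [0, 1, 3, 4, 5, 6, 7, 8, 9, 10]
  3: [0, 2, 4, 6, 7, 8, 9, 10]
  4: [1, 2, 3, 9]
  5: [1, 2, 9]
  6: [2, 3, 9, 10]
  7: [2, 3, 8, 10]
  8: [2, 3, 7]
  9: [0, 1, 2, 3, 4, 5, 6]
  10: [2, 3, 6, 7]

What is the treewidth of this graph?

3

A width-3 tree decomposition is:
Bags: B1 = {1, 2, 4, 9}  B2 = {2, 3, 4, 9}  B3 = {0, 2, 3, 9}  B4 = {2, 3, 6, 9}  B5 = {2, 3, 6, 10}  B6 = {2, 3, 7, 10}  B7 = {1, 2, 5, 9}  B8 = {2, 3, 7, 8}
Tree: B1–B2, B2–B3, B3–B4, B4–B5, B5–B6, B1–B7, B6–B8
The largest bag has 4 vertices, giving width 3; this decomposition certifies tw(G) ≤ 3. Conversely, {1, 2, 4, 9} is a clique of size 4, and the vertices of any clique must share a bag in every tree decomposition; so some bag has ≥ 4 vertices and tw(G) ≥ 3. Combining the bounds, tw(G) = 3.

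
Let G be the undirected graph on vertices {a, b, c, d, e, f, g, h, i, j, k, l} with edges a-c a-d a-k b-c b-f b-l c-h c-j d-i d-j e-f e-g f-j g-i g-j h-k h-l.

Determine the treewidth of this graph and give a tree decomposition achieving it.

Treewidth 3.
One such decomposition:
Bags: B1 = {d, e, g, i}  B2 = {d, e, g, j}  B3 = {d, e, f, j}  B4 = {a, d, f, j}  B5 = {a, c, f, j}  B6 = {a, b, c, f}  B7 = {a, b, c, k}  B8 = {b, c, h, k}  B9 = {b, h, k, l}
Tree: B1–B2, B2–B3, B3–B4, B4–B5, B5–B6, B6–B7, B7–B8, B8–B9

Every bag has size at most 4, so the width is 4 − 1 = 3 and tw(G) ≤ 3. For the lower bound: the 4 vertex sets {e,g,i}, {d}, {j}, {a,b,c,f} are disjoint, each induces a connected subgraph, and every pair is joined by at least one edge of G. Contracting each set to a single vertex therefore yields K_{4} as a minor, and since treewidth is minor-monotone, tw(G) ≥ tw(K_{4}) = 3. Therefore the treewidth is 3.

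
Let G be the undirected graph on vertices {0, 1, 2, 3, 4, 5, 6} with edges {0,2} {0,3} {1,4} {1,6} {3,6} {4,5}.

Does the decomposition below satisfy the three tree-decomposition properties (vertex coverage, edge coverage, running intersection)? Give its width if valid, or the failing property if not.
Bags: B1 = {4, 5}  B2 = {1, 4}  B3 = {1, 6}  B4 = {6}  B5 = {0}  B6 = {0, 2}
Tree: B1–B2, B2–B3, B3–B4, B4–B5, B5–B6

A tree decomposition must satisfy three properties: every vertex lies in some bag; for every edge, both endpoints lie together in some bag; and for every vertex, the bags containing it form a connected subtree. Here vertex 3 appears in no bag, so the decomposition is invalid.

No — vertex 3 appears in no bag.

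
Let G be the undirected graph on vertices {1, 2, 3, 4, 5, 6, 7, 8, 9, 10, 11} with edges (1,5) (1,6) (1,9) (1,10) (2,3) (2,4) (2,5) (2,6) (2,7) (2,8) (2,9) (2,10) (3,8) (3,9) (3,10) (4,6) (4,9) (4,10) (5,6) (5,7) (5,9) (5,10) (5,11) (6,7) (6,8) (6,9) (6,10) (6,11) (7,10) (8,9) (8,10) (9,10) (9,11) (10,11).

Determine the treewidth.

A width-4 tree decomposition is:
Bags: B1 = {2, 5, 6, 7, 10}  B2 = {2, 5, 6, 9, 10}  B3 = {5, 6, 9, 10, 11}  B4 = {1, 5, 6, 9, 10}  B5 = {2, 6, 8, 9, 10}  B6 = {2, 3, 8, 9, 10}  B7 = {2, 4, 6, 9, 10}
Tree: B1–B2, B2–B3, B2–B4, B2–B5, B5–B6, B2–B7
The largest bag has 5 vertices, giving width 4; this decomposition certifies tw(G) ≤ 4. Conversely, {2, 3, 8, 9, 10} is a clique of size 5, and the vertices of any clique must share a bag in every tree decomposition; so some bag has ≥ 5 vertices and tw(G) ≥ 4. The upper and lower bounds meet at 4, so that is the treewidth.

4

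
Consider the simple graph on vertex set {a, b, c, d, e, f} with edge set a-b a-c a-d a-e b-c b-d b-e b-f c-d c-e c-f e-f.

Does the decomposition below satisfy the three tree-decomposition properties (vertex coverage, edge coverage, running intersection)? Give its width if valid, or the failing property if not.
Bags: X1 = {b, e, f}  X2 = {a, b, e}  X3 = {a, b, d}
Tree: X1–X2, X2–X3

A tree decomposition must satisfy three properties: every vertex lies in some bag; for every edge, both endpoints lie together in some bag; and for every vertex, the bags containing it form a connected subtree. Here vertex c appears in no bag, so the decomposition is invalid.

No — vertex c appears in no bag.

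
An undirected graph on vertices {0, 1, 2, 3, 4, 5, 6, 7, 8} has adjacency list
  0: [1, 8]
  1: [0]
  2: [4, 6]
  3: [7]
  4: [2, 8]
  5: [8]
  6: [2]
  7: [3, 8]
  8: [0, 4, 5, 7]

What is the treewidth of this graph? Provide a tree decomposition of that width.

Every bag has size at most 2, so the width is 2 − 1 = 1 and tw(G) ≤ 1. G has an edge, so its treewidth is at least 1. Combining the bounds, tw(G) = 1.

Treewidth 1.
One optimal decomposition is:
Bags: B1 = {4, 8}  B2 = {5, 8}  B3 = {7, 8}  B4 = {0, 8}  B5 = {2, 4}  B6 = {0, 1}  B7 = {2, 6}  B8 = {3, 7}
Tree: B1–B2, B2–B3, B1–B4, B1–B5, B4–B6, B5–B7, B3–B8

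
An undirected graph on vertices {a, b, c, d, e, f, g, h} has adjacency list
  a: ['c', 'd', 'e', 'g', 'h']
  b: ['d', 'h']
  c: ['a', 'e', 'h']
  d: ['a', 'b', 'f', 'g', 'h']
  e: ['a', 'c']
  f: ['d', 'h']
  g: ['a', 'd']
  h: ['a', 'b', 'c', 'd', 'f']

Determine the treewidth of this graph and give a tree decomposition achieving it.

Each bag holds 3 vertices, so the decomposition has width 2, which upper-bounds the treewidth. On the other hand G contains the 3-clique {a, d, g}. A clique must lie in a single bag of any decomposition, so no decomposition can have width below 2. Combining the bounds, tw(G) = 2.

Treewidth 2.
One such decomposition:
Bags: B1 = {b, d, h}  B2 = {a, d, h}  B3 = {a, d, g}  B4 = {a, c, h}  B5 = {d, f, h}  B6 = {a, c, e}
Tree: B1–B2, B2–B3, B2–B4, B2–B5, B4–B6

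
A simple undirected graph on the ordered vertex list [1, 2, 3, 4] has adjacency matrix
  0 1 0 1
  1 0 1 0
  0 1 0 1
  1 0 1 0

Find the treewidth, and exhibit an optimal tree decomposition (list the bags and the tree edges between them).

Every bag has size at most 3, so the width is 3 − 1 = 2 and tw(G) ≤ 2. For the lower bound, G contains the cycle 4–3–2–1–4, so G is not a forest; only forests have treewidth ≤ 1, hence tw(G) ≥ 2. Hence tw(G) = 2 exactly.

Treewidth 2.
One such decomposition:
Bags: B1 = {2, 3, 4}  B2 = {1, 2, 4}
Tree: B1–B2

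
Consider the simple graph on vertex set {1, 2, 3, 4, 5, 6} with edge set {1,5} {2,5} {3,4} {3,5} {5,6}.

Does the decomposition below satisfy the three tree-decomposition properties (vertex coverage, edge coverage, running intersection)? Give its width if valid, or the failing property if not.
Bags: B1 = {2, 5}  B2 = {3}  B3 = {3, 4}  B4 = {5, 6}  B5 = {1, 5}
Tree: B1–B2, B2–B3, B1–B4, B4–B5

A tree decomposition must satisfy three properties: every vertex lies in some bag; for every edge, both endpoints lie together in some bag; and for every vertex, the bags containing it form a connected subtree. Here edge (5,3) lies in no bag, so the decomposition is invalid.

No — edge (5,3) lies in no bag.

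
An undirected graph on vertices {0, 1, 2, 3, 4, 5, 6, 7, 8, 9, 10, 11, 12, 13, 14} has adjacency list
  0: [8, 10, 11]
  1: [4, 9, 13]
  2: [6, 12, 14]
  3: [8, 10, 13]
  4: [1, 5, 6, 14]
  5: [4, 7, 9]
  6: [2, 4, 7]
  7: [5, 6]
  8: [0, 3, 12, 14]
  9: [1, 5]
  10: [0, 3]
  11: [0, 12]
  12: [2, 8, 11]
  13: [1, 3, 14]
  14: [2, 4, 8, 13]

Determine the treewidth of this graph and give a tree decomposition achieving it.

Each bag holds 4 vertices, so the decomposition has width 3, which upper-bounds the treewidth. For the lower bound: the 4 vertex sets {0,10,11}, {3}, {8}, {2,12,13,14} are disjoint, each induces a connected subgraph, and every pair is joined by at least one edge of G. Contracting each set to a single vertex therefore yields K_{4} as a minor, and since treewidth is minor-monotone, tw(G) ≥ tw(K_{4}) = 3. Combining the bounds, tw(G) = 3.

Treewidth 3.
Bags: B1 = {0, 3, 10, 11}  B2 = {0, 3, 8, 11}  B3 = {3, 8, 11, 12}  B4 = {3, 8, 12, 13}  B5 = {8, 12, 13, 14}  B6 = {2, 12, 13, 14}  B7 = {1, 2, 13, 14}  B8 = {1, 2, 4, 14}  B9 = {1, 2, 4, 6}  B10 = {1, 4, 6, 9}  B11 = {4, 5, 6, 9}  B12 = {5, 6, 7, 9}
Tree: B1–B2, B2–B3, B3–B4, B4–B5, B5–B6, B6–B7, B7–B8, B8–B9, B9–B10, B10–B11, B11–B12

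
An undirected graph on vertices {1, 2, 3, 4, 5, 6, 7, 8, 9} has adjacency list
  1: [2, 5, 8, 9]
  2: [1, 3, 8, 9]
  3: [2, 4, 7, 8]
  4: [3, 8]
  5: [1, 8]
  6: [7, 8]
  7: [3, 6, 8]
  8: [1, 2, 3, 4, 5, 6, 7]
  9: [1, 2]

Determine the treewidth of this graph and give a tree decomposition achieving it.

Treewidth 2.
Bags: B1 = {2, 3, 8}  B2 = {1, 2, 8}  B3 = {3, 7, 8}  B4 = {1, 5, 8}  B5 = {3, 4, 8}  B6 = {1, 2, 9}  B7 = {6, 7, 8}
Tree: B1–B2, B1–B3, B2–B4, B1–B5, B2–B6, B3–B7

Every bag has size at most 3, so the width is 3 − 1 = 2 and tw(G) ≤ 2. For the lower bound, the 3 vertices {1, 2, 8} are pairwise adjacent, and any tree decomposition puts a clique entirely inside one bag — forcing width ≥ 2. Hence tw(G) = 2 exactly.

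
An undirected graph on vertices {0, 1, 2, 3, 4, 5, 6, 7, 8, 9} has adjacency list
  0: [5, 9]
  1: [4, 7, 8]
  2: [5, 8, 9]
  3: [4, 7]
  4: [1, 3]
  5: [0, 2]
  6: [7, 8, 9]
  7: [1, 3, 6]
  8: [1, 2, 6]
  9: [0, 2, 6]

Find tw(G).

A width-2 tree decomposition is:
Bags: B1 = {1, 3, 4}  B2 = {1, 3, 7}  B3 = {1, 7, 8}  B4 = {6, 7, 8}  B5 = {2, 6, 8}  B6 = {2, 6, 9}  B7 = {2, 5, 9}  B8 = {0, 5, 9}
Tree: B1–B2, B2–B3, B3–B4, B4–B5, B5–B6, B6–B7, B7–B8
Every bag has size at most 3, so the width is 3 − 1 = 2 and tw(G) ≤ 2. For the lower bound, G contains the cycle 4–3–7–1–4, so G is not a forest; only forests have treewidth ≤ 1, hence tw(G) ≥ 2. Hence tw(G) = 2 exactly.

2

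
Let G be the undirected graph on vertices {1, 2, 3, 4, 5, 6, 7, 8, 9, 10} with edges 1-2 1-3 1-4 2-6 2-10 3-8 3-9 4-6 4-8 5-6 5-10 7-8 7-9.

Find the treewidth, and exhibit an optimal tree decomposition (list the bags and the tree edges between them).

Every bag has size at most 3, so the width is 3 − 1 = 2 and tw(G) ≤ 2. Since 5–10–2–6–5 is a cycle in G, G is not acyclic. Forests are exactly the graphs of treewidth ≤ 1, so tw(G) ≥ 2. The upper and lower bounds meet at 2, so that is the treewidth.

Treewidth 2.
One optimal decomposition is:
Bags: B1 = {5, 6, 10}  B2 = {2, 6, 10}  B3 = {2, 4, 6}  B4 = {1, 2, 4}  B5 = {1, 4, 8}  B6 = {1, 3, 8}  B7 = {3, 7, 8}  B8 = {3, 7, 9}
Tree: B1–B2, B2–B3, B3–B4, B4–B5, B5–B6, B6–B7, B7–B8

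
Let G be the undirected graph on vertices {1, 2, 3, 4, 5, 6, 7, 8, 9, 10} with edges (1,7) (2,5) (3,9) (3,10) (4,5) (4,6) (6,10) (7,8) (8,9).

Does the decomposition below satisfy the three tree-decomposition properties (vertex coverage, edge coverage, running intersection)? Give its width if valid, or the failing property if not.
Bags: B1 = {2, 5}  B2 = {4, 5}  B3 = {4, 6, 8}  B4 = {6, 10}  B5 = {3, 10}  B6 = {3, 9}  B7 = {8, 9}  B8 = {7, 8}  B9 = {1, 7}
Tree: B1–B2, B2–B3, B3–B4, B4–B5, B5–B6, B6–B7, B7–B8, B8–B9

No — bags containing vertex 8 are not connected in the tree.

A tree decomposition must satisfy three properties: every vertex lies in some bag; for every edge, both endpoints lie together in some bag; and for every vertex, the bags containing it form a connected subtree. Here bags containing vertex 8 are not connected in the tree, so the decomposition is invalid.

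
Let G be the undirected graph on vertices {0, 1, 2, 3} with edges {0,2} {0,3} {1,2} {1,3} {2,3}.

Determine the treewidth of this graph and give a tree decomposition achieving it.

Treewidth 2.
One optimal decomposition is:
Bags: B1 = {0, 2, 3}  B2 = {1, 2, 3}
Tree: B1–B2

Each bag holds 3 vertices, so the decomposition has width 2, which upper-bounds the treewidth. For the lower bound, the 3 vertices {0, 2, 3} are pairwise adjacent, and any tree decomposition puts a clique entirely inside one bag — forcing width ≥ 2. Combining the bounds, tw(G) = 2.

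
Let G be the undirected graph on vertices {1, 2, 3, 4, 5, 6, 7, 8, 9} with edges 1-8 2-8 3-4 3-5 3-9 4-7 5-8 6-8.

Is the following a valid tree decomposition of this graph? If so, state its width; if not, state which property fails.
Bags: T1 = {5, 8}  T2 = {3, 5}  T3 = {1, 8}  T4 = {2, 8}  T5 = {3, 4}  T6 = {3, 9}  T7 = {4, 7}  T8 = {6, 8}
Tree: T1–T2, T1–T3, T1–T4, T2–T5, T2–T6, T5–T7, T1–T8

Checking the three conditions: (i) the bags cover all of {1, 2, 3, 4, 5, 6, 7, 8, 9}; (ii) for each edge, some bag contains both endpoints; (iii) the bags containing any fixed vertex form a subtree. All hold, so the decomposition is valid with width 2 − 1 = 1.

Yes; width 1.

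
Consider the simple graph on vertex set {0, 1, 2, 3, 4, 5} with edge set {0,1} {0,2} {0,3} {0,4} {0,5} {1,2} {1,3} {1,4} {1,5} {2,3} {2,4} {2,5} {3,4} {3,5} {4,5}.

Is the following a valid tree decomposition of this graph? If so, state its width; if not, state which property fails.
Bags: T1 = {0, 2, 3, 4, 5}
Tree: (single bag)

A tree decomposition must satisfy three properties: every vertex lies in some bag; for every edge, both endpoints lie together in some bag; and for every vertex, the bags containing it form a connected subtree. Here vertex 1 appears in no bag, so the decomposition is invalid.

No — vertex 1 appears in no bag.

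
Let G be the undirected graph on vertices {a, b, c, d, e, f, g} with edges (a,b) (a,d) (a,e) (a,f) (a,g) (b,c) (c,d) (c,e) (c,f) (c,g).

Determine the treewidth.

2

A width-2 tree decomposition is:
Bags: B1 = {a, b, c}  B2 = {a, c, f}  B3 = {a, c, d}  B4 = {a, c, e}  B5 = {a, c, g}
Tree: B1–B2, B2–B3, B3–B4, B4–B5
Each bag holds 3 vertices, so the decomposition has width 2, which upper-bounds the treewidth. Since c–b–a–f–c is a cycle in G, G is not acyclic. Forests are exactly the graphs of treewidth ≤ 1, so tw(G) ≥ 2. Hence tw(G) = 2 exactly.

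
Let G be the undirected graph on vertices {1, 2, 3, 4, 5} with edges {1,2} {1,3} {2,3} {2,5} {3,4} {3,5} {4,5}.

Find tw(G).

2

A width-2 tree decomposition is:
Bags: B1 = {2, 3, 5}  B2 = {1, 2, 3}  B3 = {3, 4, 5}
Tree: B1–B2, B1–B3
Each bag holds 3 vertices, so the decomposition has width 2, which upper-bounds the treewidth. On the other hand G contains the 3-clique {1, 2, 3}. A clique must lie in a single bag of any decomposition, so no decomposition can have width below 2. Hence tw(G) = 2 exactly.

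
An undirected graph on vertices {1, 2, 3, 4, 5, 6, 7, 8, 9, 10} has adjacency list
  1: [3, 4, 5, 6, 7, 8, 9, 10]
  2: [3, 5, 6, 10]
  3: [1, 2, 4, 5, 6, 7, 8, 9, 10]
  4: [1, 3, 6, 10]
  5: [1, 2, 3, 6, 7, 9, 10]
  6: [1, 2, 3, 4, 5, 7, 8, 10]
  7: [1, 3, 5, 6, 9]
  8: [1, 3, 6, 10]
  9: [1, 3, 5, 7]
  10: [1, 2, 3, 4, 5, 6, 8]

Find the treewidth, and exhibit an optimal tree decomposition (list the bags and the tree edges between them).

Every bag has size at most 5, so the width is 5 − 1 = 4 and tw(G) ≤ 4. Conversely, {1, 3, 5, 7, 9} is a clique of size 5, and the vertices of any clique must share a bag in every tree decomposition; so some bag has ≥ 5 vertices and tw(G) ≥ 4. Combining the bounds, tw(G) = 4.

Treewidth 4.
One optimal decomposition is:
Bags: B1 = {1, 3, 4, 6, 10}  B2 = {1, 3, 5, 6, 10}  B3 = {2, 3, 5, 6, 10}  B4 = {1, 3, 6, 8, 10}  B5 = {1, 3, 5, 6, 7}  B6 = {1, 3, 5, 7, 9}
Tree: B1–B2, B2–B3, B1–B4, B2–B5, B5–B6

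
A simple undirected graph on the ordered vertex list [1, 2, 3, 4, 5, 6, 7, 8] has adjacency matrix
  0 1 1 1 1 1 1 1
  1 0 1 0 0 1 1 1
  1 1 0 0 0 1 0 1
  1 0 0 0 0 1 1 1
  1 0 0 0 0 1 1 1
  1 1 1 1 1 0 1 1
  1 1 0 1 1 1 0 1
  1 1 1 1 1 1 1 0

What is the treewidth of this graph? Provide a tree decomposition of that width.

Treewidth 4.
One optimal decomposition is:
Bags: B1 = {1, 2, 6, 7, 8}  B2 = {1, 5, 6, 7, 8}  B3 = {1, 4, 6, 7, 8}  B4 = {1, 2, 3, 6, 8}
Tree: B1–B2, B2–B3, B1–B4

The largest bag has 5 vertices, giving width 4; this decomposition certifies tw(G) ≤ 4. On the other hand G contains the 5-clique {1, 2, 3, 6, 8}. A clique must lie in a single bag of any decomposition, so no decomposition can have width below 4. Combining the bounds, tw(G) = 4.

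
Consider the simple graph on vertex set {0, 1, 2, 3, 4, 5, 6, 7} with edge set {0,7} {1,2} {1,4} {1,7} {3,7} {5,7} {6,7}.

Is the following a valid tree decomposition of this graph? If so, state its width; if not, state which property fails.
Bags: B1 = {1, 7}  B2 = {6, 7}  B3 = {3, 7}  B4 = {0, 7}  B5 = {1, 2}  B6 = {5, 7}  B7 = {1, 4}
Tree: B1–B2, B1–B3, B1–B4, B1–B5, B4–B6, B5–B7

Every vertex of G appears in some bag (union = {0, 1, 2, 3, 4, 5, 6, 7}); every edge is covered by a bag; and for each vertex v the set of bags containing v is connected in the bag tree. The decomposition is therefore valid. The largest bag has 2 vertices, so the width is 1.

Yes; width 1.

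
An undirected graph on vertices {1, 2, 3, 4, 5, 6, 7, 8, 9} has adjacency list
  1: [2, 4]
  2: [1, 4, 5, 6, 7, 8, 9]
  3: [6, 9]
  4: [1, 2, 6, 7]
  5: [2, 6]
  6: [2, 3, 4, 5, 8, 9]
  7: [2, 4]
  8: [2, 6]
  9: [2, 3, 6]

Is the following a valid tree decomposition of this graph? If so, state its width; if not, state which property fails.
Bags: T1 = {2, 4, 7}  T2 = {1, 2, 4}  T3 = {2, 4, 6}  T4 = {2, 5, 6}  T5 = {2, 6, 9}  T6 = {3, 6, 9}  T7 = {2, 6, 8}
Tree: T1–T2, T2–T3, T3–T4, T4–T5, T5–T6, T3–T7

Vertex coverage: the bags together contain {1, 2, 3, 4, 5, 6, 7, 8, 9}, the full vertex set. Edge coverage: each edge of G has both endpoints in at least one bag. Running intersection: for every vertex, the bags containing it form a connected subtree. All three properties hold, so this is a valid tree decomposition of width max|bag| − 1 = 2, and hence tw(G) ≤ 2.

Yes; width 2.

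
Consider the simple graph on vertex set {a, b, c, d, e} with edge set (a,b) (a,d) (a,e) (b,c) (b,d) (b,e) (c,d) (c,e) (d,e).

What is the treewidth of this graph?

A width-3 tree decomposition is:
Bags: B1 = {b, c, d, e}  B2 = {a, b, d, e}
Tree: B1–B2
Every bag has size at most 4, so the width is 4 − 1 = 3 and tw(G) ≤ 3. For the lower bound, the 4 vertices {b, c, d, e} are pairwise adjacent, and any tree decomposition puts a clique entirely inside one bag — forcing width ≥ 3. Hence tw(G) = 3 exactly.

3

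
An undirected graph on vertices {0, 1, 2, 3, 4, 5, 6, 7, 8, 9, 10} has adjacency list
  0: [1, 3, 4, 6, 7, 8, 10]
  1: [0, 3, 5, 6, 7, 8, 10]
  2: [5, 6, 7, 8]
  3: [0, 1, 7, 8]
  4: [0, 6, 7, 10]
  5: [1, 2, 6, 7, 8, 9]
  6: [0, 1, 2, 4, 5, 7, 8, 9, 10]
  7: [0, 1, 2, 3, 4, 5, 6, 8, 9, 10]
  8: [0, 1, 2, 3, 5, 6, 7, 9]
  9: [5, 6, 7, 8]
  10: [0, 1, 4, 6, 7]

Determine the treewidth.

4

A width-4 tree decomposition is:
Bags: B1 = {0, 1, 6, 7, 10}  B2 = {0, 4, 6, 7, 10}  B3 = {0, 1, 6, 7, 8}  B4 = {0, 1, 3, 7, 8}  B5 = {1, 5, 6, 7, 8}  B6 = {5, 6, 7, 8, 9}  B7 = {2, 5, 6, 7, 8}
Tree: B1–B2, B1–B3, B3–B4, B3–B5, B5–B6, B6–B7
Each bag holds 5 vertices, so the decomposition has width 4, which upper-bounds the treewidth. Conversely, {0, 1, 3, 7, 8} is a clique of size 5, and the vertices of any clique must share a bag in every tree decomposition; so some bag has ≥ 5 vertices and tw(G) ≥ 4. Hence tw(G) = 4 exactly.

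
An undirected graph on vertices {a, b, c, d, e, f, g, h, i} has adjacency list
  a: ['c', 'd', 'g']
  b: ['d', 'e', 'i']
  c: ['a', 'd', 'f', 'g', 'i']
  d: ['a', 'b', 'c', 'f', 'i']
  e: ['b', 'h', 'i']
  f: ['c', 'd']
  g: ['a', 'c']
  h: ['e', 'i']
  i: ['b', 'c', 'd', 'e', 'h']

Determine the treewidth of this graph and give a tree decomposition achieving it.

Treewidth 2.
One optimal decomposition is:
Bags: B1 = {c, d, f}  B2 = {c, d, i}  B3 = {a, c, d}  B4 = {b, d, i}  B5 = {b, e, i}  B6 = {e, h, i}  B7 = {a, c, g}
Tree: B1–B2, B1–B3, B2–B4, B4–B5, B5–B6, B3–B7

Each bag holds 3 vertices, so the decomposition has width 2, which upper-bounds the treewidth. Conversely, {c, d, f} is a clique of size 3, and the vertices of any clique must share a bag in every tree decomposition; so some bag has ≥ 3 vertices and tw(G) ≥ 2. Therefore the treewidth is 2.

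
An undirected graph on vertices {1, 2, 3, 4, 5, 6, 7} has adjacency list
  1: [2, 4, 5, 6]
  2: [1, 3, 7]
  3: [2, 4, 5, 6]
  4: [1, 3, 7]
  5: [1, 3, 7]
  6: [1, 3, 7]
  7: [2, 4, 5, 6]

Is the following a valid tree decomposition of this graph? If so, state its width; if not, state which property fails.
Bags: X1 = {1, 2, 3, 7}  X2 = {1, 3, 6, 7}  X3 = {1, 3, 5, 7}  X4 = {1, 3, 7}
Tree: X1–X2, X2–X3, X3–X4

No — vertex 4 appears in no bag.

A tree decomposition must satisfy three properties: every vertex lies in some bag; for every edge, both endpoints lie together in some bag; and for every vertex, the bags containing it form a connected subtree. Here vertex 4 appears in no bag, so the decomposition is invalid.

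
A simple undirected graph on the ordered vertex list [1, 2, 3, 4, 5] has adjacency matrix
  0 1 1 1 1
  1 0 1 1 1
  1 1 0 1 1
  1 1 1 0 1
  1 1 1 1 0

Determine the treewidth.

A width-4 tree decomposition is:
Bags: B1 = {1, 2, 3, 4, 5}
Tree: (single bag)
A single bag containing all 5 vertices is trivially a valid decomposition of width 4. For the lower bound, the 5 vertices {1, 2, 3, 4, 5} are pairwise adjacent, and any tree decomposition puts a clique entirely inside one bag — forcing width ≥ 4. Combining the bounds, tw(G) = 4.

4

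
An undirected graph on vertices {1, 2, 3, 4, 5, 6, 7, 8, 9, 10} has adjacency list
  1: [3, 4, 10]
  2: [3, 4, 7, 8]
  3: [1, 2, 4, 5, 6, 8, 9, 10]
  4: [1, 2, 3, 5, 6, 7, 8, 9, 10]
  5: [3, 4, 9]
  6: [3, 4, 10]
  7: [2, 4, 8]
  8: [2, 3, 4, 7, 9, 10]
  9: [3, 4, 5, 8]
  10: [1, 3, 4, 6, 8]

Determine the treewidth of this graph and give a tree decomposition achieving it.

The largest bag has 4 vertices, giving width 3; this decomposition certifies tw(G) ≤ 3. For the lower bound, the 4 vertices {3, 4, 8, 9} are pairwise adjacent, and any tree decomposition puts a clique entirely inside one bag — forcing width ≥ 3. Combining the bounds, tw(G) = 3.

Treewidth 3.
One such decomposition:
Bags: B1 = {3, 4, 8, 10}  B2 = {3, 4, 8, 9}  B3 = {3, 4, 5, 9}  B4 = {2, 3, 4, 8}  B5 = {1, 3, 4, 10}  B6 = {2, 4, 7, 8}  B7 = {3, 4, 6, 10}
Tree: B1–B2, B2–B3, B1–B4, B1–B5, B4–B6, B5–B7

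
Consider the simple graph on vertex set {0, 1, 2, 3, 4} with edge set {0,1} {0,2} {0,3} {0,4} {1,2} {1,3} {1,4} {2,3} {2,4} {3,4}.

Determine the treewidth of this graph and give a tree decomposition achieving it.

Treewidth 4.
One such decomposition:
Bags: B1 = {0, 1, 2, 3, 4}
Tree: (single bag)

With just one bag of size 5, the width is 5 − 1 = 4, so tw(G) ≤ 4. On the other hand G contains the 5-clique {0, 1, 2, 3, 4}. A clique must lie in a single bag of any decomposition, so no decomposition can have width below 4. Therefore the treewidth is 4.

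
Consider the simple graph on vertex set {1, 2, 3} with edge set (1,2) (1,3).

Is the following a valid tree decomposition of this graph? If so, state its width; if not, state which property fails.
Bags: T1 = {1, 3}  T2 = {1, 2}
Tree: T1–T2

Vertex coverage: the bags together contain {1, 2, 3}, the full vertex set. Edge coverage: each edge of G has both endpoints in at least one bag. Running intersection: for every vertex, the bags containing it form a connected subtree. All three properties hold, so this is a valid tree decomposition of width max|bag| − 1 = 1, and hence tw(G) ≤ 1.

Yes; width 1.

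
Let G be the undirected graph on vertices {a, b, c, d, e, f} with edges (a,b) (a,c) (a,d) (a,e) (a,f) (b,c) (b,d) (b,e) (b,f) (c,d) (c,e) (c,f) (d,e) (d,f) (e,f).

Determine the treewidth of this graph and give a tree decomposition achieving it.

A single bag containing all 6 vertices is trivially a valid decomposition of width 5. On the other hand G contains the 6-clique {a, b, c, d, e, f}. A clique must lie in a single bag of any decomposition, so no decomposition can have width below 5. Therefore the treewidth is 5.

Treewidth 5.
One optimal decomposition is:
Bags: B1 = {a, b, c, d, e, f}
Tree: (single bag)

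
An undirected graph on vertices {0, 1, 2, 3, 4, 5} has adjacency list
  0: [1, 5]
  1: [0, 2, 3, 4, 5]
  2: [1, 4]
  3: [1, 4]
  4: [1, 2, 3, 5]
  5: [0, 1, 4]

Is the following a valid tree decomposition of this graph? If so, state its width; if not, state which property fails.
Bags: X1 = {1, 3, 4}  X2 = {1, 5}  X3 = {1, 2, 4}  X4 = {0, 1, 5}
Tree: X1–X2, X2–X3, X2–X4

A tree decomposition must satisfy three properties: every vertex lies in some bag; for every edge, both endpoints lie together in some bag; and for every vertex, the bags containing it form a connected subtree. Here edge (4,5) lies in no bag, so the decomposition is invalid.

No — edge (4,5) lies in no bag.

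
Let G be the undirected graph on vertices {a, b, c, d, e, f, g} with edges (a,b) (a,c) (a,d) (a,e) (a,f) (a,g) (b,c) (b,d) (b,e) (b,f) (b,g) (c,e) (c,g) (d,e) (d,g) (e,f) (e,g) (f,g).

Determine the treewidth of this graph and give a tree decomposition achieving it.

Treewidth 4.
One such decomposition:
Bags: B1 = {a, b, e, f, g}  B2 = {a, b, d, e, g}  B3 = {a, b, c, e, g}
Tree: B1–B2, B1–B3

Each bag holds 5 vertices, so the decomposition has width 4, which upper-bounds the treewidth. Conversely, {a, b, d, e, g} is a clique of size 5, and the vertices of any clique must share a bag in every tree decomposition; so some bag has ≥ 5 vertices and tw(G) ≥ 4. The upper and lower bounds meet at 4, so that is the treewidth.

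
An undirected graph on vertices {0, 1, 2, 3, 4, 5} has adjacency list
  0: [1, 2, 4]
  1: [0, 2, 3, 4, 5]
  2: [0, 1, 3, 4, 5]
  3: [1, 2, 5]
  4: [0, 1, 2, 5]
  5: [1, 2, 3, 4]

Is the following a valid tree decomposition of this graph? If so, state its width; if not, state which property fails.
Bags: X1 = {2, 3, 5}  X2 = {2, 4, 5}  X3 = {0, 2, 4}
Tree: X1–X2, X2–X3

No — vertex 1 appears in no bag.

A tree decomposition must satisfy three properties: every vertex lies in some bag; for every edge, both endpoints lie together in some bag; and for every vertex, the bags containing it form a connected subtree. Here vertex 1 appears in no bag, so the decomposition is invalid.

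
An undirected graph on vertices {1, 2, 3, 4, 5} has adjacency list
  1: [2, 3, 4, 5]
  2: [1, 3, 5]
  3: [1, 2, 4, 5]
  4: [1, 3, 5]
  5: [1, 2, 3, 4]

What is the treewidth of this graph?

3

A width-3 tree decomposition is:
Bags: B1 = {1, 2, 3, 5}  B2 = {1, 3, 4, 5}
Tree: B1–B2
Every bag has size at most 4, so the width is 4 − 1 = 3 and tw(G) ≤ 3. For the lower bound, the 4 vertices {1, 2, 3, 5} are pairwise adjacent, and any tree decomposition puts a clique entirely inside one bag — forcing width ≥ 3. Therefore the treewidth is 3.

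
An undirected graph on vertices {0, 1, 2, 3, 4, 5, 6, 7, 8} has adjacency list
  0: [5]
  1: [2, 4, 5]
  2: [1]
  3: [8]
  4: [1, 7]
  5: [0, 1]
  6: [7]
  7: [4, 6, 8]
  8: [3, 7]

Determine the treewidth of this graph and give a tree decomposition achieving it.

Treewidth 1.
One such decomposition:
Bags: B1 = {1, 2}  B2 = {1, 5}  B3 = {1, 4}  B4 = {4, 7}  B5 = {7, 8}  B6 = {6, 7}  B7 = {0, 5}  B8 = {3, 8}
Tree: B1–B2, B2–B3, B3–B4, B4–B5, B4–B6, B2–B7, B5–B8

The largest bag has 2 vertices, giving width 1; this decomposition certifies tw(G) ≤ 1. Any graph with an edge has treewidth ≥ 1, and G has the edge 1–2. Hence tw(G) = 1 exactly.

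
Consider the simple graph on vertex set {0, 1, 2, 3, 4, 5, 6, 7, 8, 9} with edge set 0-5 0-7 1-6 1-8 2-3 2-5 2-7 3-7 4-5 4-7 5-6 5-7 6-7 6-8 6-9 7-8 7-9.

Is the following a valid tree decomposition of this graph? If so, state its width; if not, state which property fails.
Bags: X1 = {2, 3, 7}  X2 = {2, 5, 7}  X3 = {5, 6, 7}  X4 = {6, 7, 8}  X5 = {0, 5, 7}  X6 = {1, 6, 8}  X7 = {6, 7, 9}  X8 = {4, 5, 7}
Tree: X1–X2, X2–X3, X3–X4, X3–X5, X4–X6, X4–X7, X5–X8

Yes; width 2.

Every vertex of G appears in some bag (union = {0, 1, 2, 3, 4, 5, 6, 7, 8, 9}); every edge is covered by a bag; and for each vertex v the set of bags containing v is connected in the bag tree. The decomposition is therefore valid. The largest bag has 3 vertices, so the width is 2.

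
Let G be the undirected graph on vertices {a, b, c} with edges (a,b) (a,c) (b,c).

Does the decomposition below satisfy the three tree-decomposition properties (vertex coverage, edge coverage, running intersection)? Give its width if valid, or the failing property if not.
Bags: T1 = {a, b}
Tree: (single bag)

A tree decomposition must satisfy three properties: every vertex lies in some bag; for every edge, both endpoints lie together in some bag; and for every vertex, the bags containing it form a connected subtree. Here vertex c appears in no bag, so the decomposition is invalid.

No — vertex c appears in no bag.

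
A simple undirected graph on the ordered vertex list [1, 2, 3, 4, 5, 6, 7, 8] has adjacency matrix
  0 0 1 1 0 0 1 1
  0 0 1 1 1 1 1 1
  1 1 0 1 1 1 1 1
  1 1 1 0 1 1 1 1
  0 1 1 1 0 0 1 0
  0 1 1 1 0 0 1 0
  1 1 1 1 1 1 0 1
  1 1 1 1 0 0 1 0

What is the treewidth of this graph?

A width-4 tree decomposition is:
Bags: B1 = {2, 3, 4, 7, 8}  B2 = {2, 3, 4, 5, 7}  B3 = {1, 3, 4, 7, 8}  B4 = {2, 3, 4, 6, 7}
Tree: B1–B2, B1–B3, B1–B4
Each bag holds 5 vertices, so the decomposition has width 4, which upper-bounds the treewidth. Conversely, {1, 3, 4, 7, 8} is a clique of size 5, and the vertices of any clique must share a bag in every tree decomposition; so some bag has ≥ 5 vertices and tw(G) ≥ 4. Combining the bounds, tw(G) = 4.

4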